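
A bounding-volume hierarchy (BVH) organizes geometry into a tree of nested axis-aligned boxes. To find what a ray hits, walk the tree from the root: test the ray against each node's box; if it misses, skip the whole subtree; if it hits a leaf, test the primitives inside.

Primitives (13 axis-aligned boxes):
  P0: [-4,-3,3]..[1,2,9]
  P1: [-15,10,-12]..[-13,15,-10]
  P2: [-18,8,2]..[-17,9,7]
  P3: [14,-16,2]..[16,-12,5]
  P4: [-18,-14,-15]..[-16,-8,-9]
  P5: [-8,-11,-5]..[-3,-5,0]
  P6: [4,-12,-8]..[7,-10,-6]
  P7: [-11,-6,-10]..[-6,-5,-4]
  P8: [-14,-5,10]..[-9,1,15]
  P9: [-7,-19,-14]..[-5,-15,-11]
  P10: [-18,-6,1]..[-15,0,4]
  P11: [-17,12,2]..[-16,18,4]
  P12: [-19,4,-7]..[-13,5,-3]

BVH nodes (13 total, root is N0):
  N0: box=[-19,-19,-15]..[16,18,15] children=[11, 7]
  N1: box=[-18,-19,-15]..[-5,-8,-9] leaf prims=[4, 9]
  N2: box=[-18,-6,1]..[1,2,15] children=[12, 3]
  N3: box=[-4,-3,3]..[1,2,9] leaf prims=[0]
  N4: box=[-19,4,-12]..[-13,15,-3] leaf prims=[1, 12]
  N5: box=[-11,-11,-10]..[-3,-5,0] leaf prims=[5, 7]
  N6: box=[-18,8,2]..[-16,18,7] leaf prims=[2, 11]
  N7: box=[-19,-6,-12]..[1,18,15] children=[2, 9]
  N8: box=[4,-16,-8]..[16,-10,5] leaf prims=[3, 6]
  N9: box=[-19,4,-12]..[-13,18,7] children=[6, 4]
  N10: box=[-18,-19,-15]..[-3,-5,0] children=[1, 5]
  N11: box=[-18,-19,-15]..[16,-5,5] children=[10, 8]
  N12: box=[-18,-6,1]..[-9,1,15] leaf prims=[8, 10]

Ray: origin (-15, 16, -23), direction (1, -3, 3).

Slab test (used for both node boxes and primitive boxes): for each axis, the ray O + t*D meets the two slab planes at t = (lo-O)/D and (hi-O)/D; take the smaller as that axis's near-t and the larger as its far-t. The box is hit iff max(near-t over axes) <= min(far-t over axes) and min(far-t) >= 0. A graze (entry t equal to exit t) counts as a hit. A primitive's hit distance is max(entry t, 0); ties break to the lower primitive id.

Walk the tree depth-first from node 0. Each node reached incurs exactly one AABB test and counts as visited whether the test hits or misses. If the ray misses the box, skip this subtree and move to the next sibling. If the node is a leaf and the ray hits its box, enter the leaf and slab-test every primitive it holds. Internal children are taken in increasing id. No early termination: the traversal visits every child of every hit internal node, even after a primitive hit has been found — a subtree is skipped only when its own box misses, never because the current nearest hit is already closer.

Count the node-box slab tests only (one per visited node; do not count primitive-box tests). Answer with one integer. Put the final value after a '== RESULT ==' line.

Walk:
N0 x:[-4,31] y:[-2/3,35/3] z:[8/3,38/3] -> hit [8/3,35/3], descend [7, 11]
  N7 x:[-4,16] y:[-2/3,22/3] z:[11/3,38/3] -> hit [11/3,22/3], descend [2, 9]
    N2 x:[-3,16] y:[14/3,22/3] z:[8,38/3] -> miss, prune
    N9 x:[-4,2] y:[-2/3,4] z:[11/3,10] -> miss, prune
  N11 x:[-3,31] y:[7,35/3] z:[8/3,28/3] -> hit [7,28/3], descend [8, 10]
    N8 x:[19,31] y:[26/3,32/3] z:[5,28/3] -> miss, prune
    N10 x:[-3,12] y:[7,35/3] z:[8/3,23/3] -> hit [7,23/3], descend [1, 5]
      N1 x:[-3,10] y:[8,35/3] z:[8/3,14/3] -> miss, prune
      N5 x:[4,12] y:[7,9] z:[13/3,23/3] -> hit [7,23/3] leaf, test {P5@t=7, P7(miss)}

Visited [0, 7, 2, 9, 11, 8, 10, 1, 5]. Tests: 9 box, 1 leaf. Nearest: P5.

== RESULT ==
9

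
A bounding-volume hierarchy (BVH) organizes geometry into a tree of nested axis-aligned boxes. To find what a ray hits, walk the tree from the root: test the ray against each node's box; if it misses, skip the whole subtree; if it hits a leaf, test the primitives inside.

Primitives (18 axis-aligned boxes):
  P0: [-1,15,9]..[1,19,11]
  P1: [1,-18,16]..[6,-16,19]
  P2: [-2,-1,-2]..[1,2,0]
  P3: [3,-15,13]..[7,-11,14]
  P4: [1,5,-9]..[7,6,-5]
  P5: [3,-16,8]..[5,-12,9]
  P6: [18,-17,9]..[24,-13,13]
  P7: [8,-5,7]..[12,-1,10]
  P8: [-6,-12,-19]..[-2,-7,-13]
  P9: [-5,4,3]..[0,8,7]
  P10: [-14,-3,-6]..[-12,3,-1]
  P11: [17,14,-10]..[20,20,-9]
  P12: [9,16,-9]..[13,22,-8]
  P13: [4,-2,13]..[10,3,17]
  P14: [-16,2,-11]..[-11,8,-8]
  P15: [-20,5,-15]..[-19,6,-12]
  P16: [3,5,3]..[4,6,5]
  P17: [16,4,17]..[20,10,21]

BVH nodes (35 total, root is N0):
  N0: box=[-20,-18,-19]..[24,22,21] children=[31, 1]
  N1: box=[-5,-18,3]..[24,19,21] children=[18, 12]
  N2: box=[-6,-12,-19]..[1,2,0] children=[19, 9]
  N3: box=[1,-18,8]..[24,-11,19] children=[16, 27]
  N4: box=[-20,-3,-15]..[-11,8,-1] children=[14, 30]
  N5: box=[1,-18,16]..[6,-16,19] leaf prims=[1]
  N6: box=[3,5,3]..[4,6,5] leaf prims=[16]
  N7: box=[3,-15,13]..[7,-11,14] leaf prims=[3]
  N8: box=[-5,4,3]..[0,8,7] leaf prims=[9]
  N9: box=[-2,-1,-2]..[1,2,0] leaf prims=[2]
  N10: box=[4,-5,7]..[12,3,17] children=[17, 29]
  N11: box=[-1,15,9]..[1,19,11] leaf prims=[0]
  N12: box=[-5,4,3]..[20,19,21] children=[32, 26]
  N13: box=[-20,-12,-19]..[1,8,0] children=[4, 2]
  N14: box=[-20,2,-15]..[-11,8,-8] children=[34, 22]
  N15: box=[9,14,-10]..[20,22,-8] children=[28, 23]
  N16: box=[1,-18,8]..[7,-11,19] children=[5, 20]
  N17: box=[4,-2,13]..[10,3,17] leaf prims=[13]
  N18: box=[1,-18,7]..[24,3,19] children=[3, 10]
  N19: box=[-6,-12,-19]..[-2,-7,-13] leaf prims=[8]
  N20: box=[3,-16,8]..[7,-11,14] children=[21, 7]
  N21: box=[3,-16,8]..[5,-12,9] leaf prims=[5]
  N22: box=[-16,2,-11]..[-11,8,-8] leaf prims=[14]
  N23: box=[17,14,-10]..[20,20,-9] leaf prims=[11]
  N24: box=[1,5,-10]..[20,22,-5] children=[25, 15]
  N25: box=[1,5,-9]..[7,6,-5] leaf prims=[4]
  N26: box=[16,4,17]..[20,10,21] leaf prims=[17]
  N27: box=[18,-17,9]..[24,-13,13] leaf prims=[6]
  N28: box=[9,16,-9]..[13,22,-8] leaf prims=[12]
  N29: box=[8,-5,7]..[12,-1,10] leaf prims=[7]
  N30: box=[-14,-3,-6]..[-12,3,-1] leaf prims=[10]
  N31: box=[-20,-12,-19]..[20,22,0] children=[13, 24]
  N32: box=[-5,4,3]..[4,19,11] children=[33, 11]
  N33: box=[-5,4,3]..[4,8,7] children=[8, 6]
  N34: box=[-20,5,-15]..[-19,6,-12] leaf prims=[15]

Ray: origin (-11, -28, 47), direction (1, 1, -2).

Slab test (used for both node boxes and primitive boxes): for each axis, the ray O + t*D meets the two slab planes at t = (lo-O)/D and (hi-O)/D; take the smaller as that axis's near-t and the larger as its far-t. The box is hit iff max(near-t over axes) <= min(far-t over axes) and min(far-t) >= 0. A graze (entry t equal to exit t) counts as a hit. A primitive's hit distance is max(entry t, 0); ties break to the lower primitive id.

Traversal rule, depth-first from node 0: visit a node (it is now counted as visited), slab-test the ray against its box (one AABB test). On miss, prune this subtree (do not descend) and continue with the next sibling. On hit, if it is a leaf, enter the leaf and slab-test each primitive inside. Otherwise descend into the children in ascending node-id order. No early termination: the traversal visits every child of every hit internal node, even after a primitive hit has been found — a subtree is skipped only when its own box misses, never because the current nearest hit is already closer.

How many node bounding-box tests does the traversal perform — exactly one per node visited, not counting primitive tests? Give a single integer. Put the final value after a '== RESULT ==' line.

Traverse from the root:
N0 x:[-9,35] y:[10,50] z:[13,33] -> hit [13,33], descend [1, 31]
  N1 x:[6,35] y:[10,47] z:[13,22] -> hit [13,22], descend [12, 18]
    N12 x:[6,31] y:[32,47] z:[13,22] -> miss, prune
    N18 x:[12,35] y:[10,31] z:[14,20] -> hit [14,20], descend [3, 10]
      N3 x:[12,35] y:[10,17] z:[14,39/2] -> hit [14,17], descend [16, 27]
        N16 x:[12,18] y:[10,17] z:[14,39/2] -> hit [14,17], descend [5, 20]
          N5 x:[12,17] y:[10,12] z:[14,31/2] -> miss, prune
          N20 x:[14,18] y:[12,17] z:[33/2,39/2] -> hit [33/2,17], descend [7, 21]
            N7 x:[14,18] y:[13,17] z:[33/2,17] -> hit [33/2,17] leaf, test {P3@t=33/2}
            N21 x:[14,16] y:[12,16] z:[19,39/2] -> miss, prune
        N27 x:[29,35] y:[11,15] z:[17,19] -> miss, prune
      N10 x:[15,23] y:[23,31] z:[15,20] -> miss, prune
  N31 x:[-9,31] y:[16,50] z:[47/2,33] -> hit [47/2,31], descend [13, 24]
    N13 x:[-9,12] y:[16,36] z:[47/2,33] -> miss, prune
    N24 x:[12,31] y:[33,50] z:[26,57/2] -> miss, prune

Summary -> nodes [0, 1, 12, 18, 3, 16, 5, 20, 7, 21, 27, 10, 31, 13, 24]; box-tests=15; leaf-entries=1; first=P3

== RESULT ==
15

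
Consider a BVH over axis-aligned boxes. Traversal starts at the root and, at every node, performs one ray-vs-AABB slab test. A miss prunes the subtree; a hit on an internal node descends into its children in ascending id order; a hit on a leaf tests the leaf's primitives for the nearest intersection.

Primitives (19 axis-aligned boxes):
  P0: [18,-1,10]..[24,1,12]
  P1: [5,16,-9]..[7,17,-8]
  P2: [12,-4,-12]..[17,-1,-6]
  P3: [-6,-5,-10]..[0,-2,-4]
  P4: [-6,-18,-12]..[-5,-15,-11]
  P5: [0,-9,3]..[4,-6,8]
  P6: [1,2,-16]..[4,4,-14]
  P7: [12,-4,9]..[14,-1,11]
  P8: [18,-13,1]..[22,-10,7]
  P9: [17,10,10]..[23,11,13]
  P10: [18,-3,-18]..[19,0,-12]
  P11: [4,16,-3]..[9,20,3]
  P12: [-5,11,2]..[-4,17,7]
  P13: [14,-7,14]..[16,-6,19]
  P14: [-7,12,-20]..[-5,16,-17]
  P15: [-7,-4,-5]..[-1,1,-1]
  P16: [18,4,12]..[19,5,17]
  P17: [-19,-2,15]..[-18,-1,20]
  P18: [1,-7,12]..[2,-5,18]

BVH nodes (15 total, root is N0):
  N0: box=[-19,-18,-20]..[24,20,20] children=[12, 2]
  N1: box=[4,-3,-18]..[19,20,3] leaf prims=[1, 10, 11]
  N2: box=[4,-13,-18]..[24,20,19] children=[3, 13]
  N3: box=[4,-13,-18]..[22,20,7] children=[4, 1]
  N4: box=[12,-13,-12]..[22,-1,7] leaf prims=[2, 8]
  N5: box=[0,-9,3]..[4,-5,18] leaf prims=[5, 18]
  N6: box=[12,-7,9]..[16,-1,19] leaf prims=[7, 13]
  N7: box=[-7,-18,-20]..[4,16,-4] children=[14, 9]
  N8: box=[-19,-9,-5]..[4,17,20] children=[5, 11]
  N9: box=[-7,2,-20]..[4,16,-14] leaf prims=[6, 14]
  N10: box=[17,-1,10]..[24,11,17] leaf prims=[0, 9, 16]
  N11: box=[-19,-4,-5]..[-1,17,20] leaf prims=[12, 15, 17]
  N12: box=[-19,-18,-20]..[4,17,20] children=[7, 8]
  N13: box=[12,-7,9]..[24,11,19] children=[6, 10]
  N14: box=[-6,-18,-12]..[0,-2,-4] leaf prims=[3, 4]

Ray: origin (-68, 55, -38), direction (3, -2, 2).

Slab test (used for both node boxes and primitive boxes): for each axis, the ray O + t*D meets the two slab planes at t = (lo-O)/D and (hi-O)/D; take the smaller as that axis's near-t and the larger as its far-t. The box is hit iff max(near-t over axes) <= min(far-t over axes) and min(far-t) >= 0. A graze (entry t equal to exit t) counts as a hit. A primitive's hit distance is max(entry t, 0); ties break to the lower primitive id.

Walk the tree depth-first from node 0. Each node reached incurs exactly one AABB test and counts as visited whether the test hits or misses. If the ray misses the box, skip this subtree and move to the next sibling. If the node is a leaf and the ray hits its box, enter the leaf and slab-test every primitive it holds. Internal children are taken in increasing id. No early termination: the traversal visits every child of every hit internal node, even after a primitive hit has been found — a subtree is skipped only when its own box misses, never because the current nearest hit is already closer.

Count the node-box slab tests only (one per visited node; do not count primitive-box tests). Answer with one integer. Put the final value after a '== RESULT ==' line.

Trace the traversal:
N0 x:[49/3,92/3] y:[35/2,73/2] z:[9,29] -> hit [35/2,29], descend [2, 12]
  N2 x:[24,92/3] y:[35/2,34] z:[10,57/2] -> hit [24,57/2], descend [3, 13]
    N3 x:[24,30] y:[35/2,34] z:[10,45/2] -> miss, prune
    N13 x:[80/3,92/3] y:[22,31] z:[47/2,57/2] -> hit [80/3,57/2], descend [6, 10]
      N6 x:[80/3,28] y:[28,31] z:[47/2,57/2] -> hit [28,28] leaf, test {P7(miss), P13(miss)}
      N10 x:[85/3,92/3] y:[22,28] z:[24,55/2] -> miss, prune
  N12 x:[49/3,24] y:[19,73/2] z:[9,29] -> hit [19,24], descend [7, 8]
    N7 x:[61/3,24] y:[39/2,73/2] z:[9,17] -> miss, prune
    N8 x:[49/3,24] y:[19,32] z:[33/2,29] -> hit [19,24], descend [5, 11]
      N5 x:[68/3,24] y:[30,32] z:[41/2,28] -> miss, prune
      N11 x:[49/3,67/3] y:[19,59/2] z:[33/2,29] -> hit [19,67/3] leaf, test {P12@t=21, P15(miss), P17(miss)}

11 AABB tests over nodes [0, 2, 3, 13, 6, 10, 12, 7, 8, 5, 11]; 2 leaves entered; closest P12.

== RESULT ==
11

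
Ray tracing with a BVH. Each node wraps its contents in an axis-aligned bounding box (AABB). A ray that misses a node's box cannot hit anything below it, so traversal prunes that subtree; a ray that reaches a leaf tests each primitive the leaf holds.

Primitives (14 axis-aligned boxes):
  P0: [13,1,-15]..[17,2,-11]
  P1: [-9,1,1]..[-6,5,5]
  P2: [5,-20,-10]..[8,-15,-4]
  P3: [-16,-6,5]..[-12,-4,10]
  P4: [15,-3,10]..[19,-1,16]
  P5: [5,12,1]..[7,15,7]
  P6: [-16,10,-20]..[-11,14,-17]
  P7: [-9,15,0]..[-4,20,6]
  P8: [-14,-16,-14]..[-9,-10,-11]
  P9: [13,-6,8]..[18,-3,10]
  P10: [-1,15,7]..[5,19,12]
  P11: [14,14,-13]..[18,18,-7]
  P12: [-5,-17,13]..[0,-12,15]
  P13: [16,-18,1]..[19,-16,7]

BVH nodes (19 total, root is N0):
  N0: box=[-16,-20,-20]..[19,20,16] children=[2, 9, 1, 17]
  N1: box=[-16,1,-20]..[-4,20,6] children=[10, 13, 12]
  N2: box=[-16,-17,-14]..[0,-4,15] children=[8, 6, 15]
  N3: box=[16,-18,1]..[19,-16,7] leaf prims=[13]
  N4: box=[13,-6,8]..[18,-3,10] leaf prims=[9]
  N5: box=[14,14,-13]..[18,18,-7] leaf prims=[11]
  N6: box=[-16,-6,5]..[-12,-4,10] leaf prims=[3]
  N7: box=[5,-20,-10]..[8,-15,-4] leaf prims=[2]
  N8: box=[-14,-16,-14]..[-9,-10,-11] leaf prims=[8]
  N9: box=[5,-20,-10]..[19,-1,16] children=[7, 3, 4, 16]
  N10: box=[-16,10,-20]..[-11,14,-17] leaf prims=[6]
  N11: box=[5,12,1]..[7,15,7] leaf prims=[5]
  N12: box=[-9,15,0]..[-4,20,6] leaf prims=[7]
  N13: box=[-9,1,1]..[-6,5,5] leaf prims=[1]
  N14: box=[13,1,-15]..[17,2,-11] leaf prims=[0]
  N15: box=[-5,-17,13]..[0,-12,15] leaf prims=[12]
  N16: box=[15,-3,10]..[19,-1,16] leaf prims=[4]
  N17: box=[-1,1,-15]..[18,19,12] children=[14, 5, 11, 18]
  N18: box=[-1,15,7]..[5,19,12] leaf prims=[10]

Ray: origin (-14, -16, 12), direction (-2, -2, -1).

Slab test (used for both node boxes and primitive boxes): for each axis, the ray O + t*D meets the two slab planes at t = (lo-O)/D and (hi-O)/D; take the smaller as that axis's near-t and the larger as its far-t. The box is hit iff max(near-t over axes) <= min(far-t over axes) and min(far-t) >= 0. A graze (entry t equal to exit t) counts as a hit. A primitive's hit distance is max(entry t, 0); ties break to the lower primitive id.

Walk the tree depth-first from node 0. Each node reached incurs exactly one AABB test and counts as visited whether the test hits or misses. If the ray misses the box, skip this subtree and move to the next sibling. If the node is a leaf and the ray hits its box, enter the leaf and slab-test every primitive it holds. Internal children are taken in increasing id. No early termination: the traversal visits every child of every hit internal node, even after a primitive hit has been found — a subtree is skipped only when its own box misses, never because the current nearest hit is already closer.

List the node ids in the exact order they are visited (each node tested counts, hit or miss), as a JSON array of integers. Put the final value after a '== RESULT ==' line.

Traverse from the root:
N0 x:[-33/2,1] y:[-18,2] z:[-4,32] -> hit [-4,1], descend [1, 2, 9, 17]
  N1 x:[-5,1] y:[-18,-17/2] z:[6,32] -> miss, prune
  N2 x:[-7,1] y:[-6,1/2] z:[-3,26] -> hit [-3,1/2], descend [6, 8, 15]
    N6 x:[-1,1] y:[-6,-5] z:[2,7] -> miss, prune
    N8 x:[-5/2,0] y:[-3,0] z:[23,26] -> miss, prune
    N15 x:[-7,-9/2] y:[-2,1/2] z:[-3,-1] -> miss, prune
  N9 x:[-33/2,-19/2] y:[-15/2,2] z:[-4,22] -> miss, prune
  N17 x:[-16,-13/2] y:[-35/2,-17/2] z:[0,27] -> miss, prune

Summary -> nodes [0, 1, 2, 6, 8, 15, 9, 17]; box-tests=8; leaf-entries=0; first=miss

== RESULT ==
[0, 1, 2, 6, 8, 15, 9, 17]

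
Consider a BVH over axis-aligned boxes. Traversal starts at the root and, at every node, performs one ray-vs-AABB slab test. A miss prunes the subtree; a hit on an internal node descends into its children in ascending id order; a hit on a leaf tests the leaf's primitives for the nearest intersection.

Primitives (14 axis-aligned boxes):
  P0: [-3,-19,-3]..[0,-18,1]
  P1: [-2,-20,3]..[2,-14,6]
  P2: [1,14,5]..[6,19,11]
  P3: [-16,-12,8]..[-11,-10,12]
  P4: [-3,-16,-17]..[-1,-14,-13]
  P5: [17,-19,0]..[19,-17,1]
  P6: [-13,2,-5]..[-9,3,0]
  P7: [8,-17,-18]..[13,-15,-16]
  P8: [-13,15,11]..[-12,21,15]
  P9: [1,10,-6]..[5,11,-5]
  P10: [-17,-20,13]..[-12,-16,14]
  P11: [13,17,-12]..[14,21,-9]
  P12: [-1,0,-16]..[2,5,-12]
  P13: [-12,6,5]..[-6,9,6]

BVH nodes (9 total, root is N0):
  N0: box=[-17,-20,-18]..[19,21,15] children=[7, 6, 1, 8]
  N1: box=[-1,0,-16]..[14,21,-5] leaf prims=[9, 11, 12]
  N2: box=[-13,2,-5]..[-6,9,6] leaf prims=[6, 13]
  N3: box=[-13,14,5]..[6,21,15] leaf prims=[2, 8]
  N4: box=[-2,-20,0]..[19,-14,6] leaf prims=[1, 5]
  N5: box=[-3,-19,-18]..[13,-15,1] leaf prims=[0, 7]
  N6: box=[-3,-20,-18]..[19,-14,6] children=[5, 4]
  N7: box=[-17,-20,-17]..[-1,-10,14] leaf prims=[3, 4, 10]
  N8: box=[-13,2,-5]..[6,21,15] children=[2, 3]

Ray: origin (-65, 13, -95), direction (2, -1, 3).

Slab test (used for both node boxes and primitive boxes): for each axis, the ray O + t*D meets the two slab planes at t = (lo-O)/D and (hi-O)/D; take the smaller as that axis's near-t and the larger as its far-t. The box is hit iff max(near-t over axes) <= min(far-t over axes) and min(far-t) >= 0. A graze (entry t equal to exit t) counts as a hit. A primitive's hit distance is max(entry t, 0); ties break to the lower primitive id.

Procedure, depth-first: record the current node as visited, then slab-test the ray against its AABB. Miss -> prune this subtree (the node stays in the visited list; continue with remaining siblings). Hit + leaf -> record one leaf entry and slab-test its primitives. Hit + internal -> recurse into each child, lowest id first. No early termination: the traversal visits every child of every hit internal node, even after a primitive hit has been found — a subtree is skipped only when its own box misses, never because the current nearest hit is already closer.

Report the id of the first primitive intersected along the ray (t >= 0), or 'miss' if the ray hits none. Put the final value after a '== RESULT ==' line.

Traverse from the root:
N0 x:[24,42] y:[-8,33] z:[77/3,110/3] -> hit [77/3,33], descend [1, 6, 7, 8]
  N1 x:[32,79/2] y:[-8,13] z:[79/3,30] -> miss, prune
  N6 x:[31,42] y:[27,33] z:[77/3,101/3] -> hit [31,33], descend [4, 5]
    N4 x:[63/2,42] y:[27,33] z:[95/3,101/3] -> hit [95/3,33] leaf, test {P1@t=98/3, P5(miss)}
    N5 x:[31,39] y:[28,32] z:[77/3,32] -> hit [31,32] leaf, test {P0@t=31, P7(miss)}
  N7 x:[24,32] y:[23,33] z:[26,109/3] -> hit [26,32] leaf, test {P3(miss), P4(miss), P10(miss)}
  N8 x:[26,71/2] y:[-8,11] z:[30,110/3] -> miss, prune

7 AABB tests over nodes [0, 1, 6, 4, 5, 7, 8]; 3 leaves entered; closest P0.

== RESULT ==
0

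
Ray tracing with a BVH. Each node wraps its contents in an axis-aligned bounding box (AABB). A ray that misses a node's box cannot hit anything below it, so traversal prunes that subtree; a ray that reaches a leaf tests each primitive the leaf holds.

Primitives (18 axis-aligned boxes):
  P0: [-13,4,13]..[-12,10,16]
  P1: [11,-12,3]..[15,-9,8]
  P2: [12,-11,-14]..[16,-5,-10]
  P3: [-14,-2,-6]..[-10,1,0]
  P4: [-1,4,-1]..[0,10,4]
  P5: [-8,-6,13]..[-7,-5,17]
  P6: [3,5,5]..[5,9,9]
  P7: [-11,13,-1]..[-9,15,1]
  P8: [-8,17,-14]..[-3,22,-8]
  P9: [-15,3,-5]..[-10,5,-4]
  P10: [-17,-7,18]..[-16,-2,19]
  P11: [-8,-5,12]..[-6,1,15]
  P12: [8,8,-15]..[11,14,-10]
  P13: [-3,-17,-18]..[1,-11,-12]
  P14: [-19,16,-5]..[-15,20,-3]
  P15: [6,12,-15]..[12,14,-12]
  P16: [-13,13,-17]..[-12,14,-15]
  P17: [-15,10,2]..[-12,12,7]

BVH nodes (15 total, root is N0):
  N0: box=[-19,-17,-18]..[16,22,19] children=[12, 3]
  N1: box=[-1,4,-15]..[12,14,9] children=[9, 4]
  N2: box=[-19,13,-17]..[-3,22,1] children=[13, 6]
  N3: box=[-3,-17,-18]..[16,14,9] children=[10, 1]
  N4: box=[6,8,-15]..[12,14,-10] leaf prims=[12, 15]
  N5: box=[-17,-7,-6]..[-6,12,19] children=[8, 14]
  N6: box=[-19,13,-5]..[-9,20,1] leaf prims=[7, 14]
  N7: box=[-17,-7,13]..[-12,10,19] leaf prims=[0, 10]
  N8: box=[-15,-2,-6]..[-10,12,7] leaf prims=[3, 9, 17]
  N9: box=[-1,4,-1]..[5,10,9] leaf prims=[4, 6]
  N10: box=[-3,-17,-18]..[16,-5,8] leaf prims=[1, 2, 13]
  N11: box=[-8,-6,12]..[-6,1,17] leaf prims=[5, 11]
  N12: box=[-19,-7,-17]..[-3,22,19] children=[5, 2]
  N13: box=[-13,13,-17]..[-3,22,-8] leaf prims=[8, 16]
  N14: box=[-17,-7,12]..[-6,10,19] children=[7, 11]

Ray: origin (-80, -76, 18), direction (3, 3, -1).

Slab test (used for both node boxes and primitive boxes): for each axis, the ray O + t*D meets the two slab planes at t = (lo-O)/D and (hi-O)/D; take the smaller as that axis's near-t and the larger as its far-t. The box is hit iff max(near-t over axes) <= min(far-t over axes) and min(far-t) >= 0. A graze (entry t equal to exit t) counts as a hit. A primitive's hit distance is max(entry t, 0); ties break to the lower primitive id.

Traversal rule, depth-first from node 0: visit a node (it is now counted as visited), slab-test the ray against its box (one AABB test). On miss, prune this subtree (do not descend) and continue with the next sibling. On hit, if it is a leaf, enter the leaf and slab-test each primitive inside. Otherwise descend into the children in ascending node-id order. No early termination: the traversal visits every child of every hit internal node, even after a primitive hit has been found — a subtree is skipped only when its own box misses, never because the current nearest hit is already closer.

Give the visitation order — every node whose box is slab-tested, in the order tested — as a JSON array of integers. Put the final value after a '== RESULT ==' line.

Traverse from the root:
N0 x:[61/3,32] y:[59/3,98/3] z:[-1,36] -> hit [61/3,32], descend [3, 12]
  N3 x:[77/3,32] y:[59/3,30] z:[9,36] -> hit [77/3,30], descend [1, 10]
    N1 x:[79/3,92/3] y:[80/3,30] z:[9,33] -> hit [80/3,30], descend [4, 9]
      N4 x:[86/3,92/3] y:[28,30] z:[28,33] -> hit [86/3,30] leaf, test {P12@t=88/3, P15@t=30}
      N9 x:[79/3,85/3] y:[80/3,86/3] z:[9,19] -> miss, prune
    N10 x:[77/3,32] y:[59/3,71/3] z:[10,36] -> miss, prune
  N12 x:[61/3,77/3] y:[23,98/3] z:[-1,35] -> hit [23,77/3], descend [2, 5]
    N2 x:[61/3,77/3] y:[89/3,98/3] z:[17,35] -> miss, prune
    N5 x:[21,74/3] y:[23,88/3] z:[-1,24] -> hit [23,24], descend [8, 14]
      N8 x:[65/3,70/3] y:[74/3,88/3] z:[11,24] -> miss, prune
      N14 x:[21,74/3] y:[23,86/3] z:[-1,6] -> miss, prune

Visited [0, 3, 1, 4, 9, 10, 12, 2, 5, 8, 14]. Tests: 11 box, 1 leaf. Nearest: P12.

== RESULT ==
[0, 3, 1, 4, 9, 10, 12, 2, 5, 8, 14]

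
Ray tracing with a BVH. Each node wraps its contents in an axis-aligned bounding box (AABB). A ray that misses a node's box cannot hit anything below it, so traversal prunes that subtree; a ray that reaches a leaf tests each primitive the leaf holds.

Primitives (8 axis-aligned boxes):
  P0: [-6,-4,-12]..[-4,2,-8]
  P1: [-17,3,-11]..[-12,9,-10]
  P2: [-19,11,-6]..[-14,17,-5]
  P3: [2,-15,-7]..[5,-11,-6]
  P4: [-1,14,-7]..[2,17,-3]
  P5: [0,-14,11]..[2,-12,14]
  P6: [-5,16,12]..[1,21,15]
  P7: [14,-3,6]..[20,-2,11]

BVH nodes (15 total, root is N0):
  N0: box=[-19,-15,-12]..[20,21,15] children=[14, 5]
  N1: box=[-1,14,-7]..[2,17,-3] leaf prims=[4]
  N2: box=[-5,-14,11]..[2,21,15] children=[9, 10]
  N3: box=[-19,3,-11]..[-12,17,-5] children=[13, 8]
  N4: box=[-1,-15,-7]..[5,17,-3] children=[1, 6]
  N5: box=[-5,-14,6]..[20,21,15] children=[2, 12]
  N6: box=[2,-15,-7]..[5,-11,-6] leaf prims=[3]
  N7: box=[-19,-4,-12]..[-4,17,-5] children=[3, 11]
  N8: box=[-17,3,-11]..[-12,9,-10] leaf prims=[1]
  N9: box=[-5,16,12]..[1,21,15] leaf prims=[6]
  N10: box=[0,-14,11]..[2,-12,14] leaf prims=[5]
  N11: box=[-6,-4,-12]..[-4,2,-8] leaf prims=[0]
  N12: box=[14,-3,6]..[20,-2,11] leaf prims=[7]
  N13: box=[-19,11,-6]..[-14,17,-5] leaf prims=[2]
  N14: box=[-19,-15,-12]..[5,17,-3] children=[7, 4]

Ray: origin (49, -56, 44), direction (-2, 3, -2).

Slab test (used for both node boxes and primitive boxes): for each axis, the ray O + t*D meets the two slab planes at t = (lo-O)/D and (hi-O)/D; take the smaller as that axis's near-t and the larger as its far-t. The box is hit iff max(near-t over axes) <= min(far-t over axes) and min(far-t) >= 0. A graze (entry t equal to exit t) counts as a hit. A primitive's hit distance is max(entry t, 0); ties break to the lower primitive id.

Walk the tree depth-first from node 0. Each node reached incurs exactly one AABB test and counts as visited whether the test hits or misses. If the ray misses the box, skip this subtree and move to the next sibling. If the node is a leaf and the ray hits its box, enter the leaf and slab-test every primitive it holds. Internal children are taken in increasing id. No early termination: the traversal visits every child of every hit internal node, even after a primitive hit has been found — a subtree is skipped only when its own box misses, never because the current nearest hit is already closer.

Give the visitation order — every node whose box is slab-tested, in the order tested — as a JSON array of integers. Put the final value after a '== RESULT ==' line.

Traverse from the root:
N0 x:[29/2,34] y:[41/3,77/3] z:[29/2,28] -> hit [29/2,77/3], descend [5, 14]
  N5 x:[29/2,27] y:[14,77/3] z:[29/2,19] -> hit [29/2,19], descend [2, 12]
    N2 x:[47/2,27] y:[14,77/3] z:[29/2,33/2] -> miss, prune
    N12 x:[29/2,35/2] y:[53/3,18] z:[33/2,19] -> miss, prune
  N14 x:[22,34] y:[41/3,73/3] z:[47/2,28] -> hit [47/2,73/3], descend [4, 7]
    N4 x:[22,25] y:[41/3,73/3] z:[47/2,51/2] -> hit [47/2,73/3], descend [1, 6]
      N1 x:[47/2,25] y:[70/3,73/3] z:[47/2,51/2] -> hit [47/2,73/3] leaf, test {P4@t=47/2}
      N6 x:[22,47/2] y:[41/3,15] z:[25,51/2] -> miss, prune
    N7 x:[53/2,34] y:[52/3,73/3] z:[49/2,28] -> miss, prune

Visited [0, 5, 2, 12, 14, 4, 1, 6, 7]. Tests: 9 box, 1 leaf. Nearest: P4.

== RESULT ==
[0, 5, 2, 12, 14, 4, 1, 6, 7]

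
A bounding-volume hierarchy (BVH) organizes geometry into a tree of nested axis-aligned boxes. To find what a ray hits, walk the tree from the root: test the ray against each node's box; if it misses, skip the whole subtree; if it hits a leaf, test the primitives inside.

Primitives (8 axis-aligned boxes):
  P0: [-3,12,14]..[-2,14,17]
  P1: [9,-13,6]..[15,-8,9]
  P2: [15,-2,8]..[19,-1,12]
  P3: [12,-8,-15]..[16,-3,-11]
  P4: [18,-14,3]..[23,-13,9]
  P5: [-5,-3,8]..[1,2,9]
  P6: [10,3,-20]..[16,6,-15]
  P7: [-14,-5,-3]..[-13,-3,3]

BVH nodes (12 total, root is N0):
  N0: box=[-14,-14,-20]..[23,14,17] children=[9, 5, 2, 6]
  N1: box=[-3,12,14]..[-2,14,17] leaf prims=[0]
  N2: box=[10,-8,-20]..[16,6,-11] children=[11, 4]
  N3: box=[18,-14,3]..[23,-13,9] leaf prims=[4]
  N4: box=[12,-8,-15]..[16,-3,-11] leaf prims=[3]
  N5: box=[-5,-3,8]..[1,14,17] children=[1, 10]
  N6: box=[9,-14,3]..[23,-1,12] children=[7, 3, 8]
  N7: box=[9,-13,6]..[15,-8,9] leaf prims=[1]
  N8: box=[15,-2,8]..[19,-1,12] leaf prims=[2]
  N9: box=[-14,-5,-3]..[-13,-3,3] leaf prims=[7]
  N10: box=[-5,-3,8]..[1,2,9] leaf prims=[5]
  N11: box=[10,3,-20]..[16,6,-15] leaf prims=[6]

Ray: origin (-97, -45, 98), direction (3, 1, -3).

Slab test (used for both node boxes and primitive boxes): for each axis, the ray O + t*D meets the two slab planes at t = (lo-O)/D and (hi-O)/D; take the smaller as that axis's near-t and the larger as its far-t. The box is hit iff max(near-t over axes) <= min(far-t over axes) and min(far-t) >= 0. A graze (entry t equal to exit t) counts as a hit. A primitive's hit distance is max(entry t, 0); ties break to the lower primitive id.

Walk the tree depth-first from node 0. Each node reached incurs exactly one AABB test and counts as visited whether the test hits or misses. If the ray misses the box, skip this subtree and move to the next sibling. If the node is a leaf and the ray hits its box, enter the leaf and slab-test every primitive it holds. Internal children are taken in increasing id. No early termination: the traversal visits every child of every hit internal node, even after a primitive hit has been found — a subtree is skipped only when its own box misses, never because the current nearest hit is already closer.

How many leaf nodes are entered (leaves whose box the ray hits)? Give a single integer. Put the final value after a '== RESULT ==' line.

Walk:
N0 x:[83/3,40] y:[31,59] z:[27,118/3] -> hit [31,118/3], descend [2, 5, 6, 9]
  N2 x:[107/3,113/3] y:[37,51] z:[109/3,118/3] -> hit [37,113/3], descend [4, 11]
    N4 x:[109/3,113/3] y:[37,42] z:[109/3,113/3] -> hit [37,113/3] leaf, test {P3@t=37}
    N11 x:[107/3,113/3] y:[48,51] z:[113/3,118/3] -> miss, prune
  N5 x:[92/3,98/3] y:[42,59] z:[27,30] -> miss, prune
  N6 x:[106/3,40] y:[31,44] z:[86/3,95/3] -> miss, prune
  N9 x:[83/3,28] y:[40,42] z:[95/3,101/3] -> miss, prune

Summary -> nodes [0, 2, 4, 11, 5, 6, 9]; box-tests=7; leaf-entries=1; first=P3

== RESULT ==
1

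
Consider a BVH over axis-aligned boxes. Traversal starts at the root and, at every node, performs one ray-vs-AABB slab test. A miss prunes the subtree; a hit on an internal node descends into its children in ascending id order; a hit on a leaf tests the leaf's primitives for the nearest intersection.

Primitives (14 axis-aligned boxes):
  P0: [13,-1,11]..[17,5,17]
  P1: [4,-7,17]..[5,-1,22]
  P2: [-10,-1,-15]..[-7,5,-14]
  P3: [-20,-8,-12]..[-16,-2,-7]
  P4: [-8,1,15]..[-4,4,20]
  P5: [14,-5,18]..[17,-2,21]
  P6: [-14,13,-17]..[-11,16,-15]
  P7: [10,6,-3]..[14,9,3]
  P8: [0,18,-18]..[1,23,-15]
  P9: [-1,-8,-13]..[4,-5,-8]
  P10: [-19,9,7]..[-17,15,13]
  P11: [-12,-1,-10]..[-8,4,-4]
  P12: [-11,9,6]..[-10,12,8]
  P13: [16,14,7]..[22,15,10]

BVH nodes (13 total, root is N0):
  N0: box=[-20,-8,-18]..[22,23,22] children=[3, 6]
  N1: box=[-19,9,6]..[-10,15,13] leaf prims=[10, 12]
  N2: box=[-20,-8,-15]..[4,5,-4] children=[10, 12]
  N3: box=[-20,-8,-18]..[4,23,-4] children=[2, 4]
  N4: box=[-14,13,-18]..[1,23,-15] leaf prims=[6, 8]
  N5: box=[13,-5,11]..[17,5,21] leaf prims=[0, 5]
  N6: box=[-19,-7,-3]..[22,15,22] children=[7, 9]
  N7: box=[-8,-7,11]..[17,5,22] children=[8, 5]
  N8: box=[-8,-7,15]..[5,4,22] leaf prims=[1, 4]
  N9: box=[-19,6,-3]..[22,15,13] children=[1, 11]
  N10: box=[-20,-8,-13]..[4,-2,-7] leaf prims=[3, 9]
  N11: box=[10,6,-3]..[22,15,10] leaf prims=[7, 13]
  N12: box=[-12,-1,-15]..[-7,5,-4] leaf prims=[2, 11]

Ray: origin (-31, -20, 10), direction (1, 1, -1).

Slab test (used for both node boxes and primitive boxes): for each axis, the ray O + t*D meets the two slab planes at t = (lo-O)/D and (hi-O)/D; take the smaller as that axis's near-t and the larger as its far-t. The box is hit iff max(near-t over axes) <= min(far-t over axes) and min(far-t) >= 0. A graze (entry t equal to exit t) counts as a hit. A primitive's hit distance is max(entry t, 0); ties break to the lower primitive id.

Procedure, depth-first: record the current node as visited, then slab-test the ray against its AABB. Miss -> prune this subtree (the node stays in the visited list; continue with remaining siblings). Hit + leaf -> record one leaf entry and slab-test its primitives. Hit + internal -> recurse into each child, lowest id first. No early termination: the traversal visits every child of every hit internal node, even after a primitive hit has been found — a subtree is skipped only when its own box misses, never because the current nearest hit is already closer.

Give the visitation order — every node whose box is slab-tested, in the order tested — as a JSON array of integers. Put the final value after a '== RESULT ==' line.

Walk:
N0 x:[11,53] y:[12,43] z:[-12,28] -> hit [12,28], descend [3, 6]
  N3 x:[11,35] y:[12,43] z:[14,28] -> hit [14,28], descend [2, 4]
    N2 x:[11,35] y:[12,25] z:[14,25] -> hit [14,25], descend [10, 12]
      N10 x:[11,35] y:[12,18] z:[17,23] -> hit [17,18] leaf, test {P3(miss), P9(miss)}
      N12 x:[19,24] y:[19,25] z:[14,25] -> hit [19,24] leaf, test {P2@t=24, P11@t=19}
    N4 x:[17,32] y:[33,43] z:[25,28] -> miss, prune
  N6 x:[12,53] y:[13,35] z:[-12,13] -> hit [13,13], descend [7, 9]
    N7 x:[23,48] y:[13,25] z:[-12,-1] -> miss, prune
    N9 x:[12,53] y:[26,35] z:[-3,13] -> miss, prune

Visited [0, 3, 2, 10, 12, 4, 6, 7, 9]. Tests: 9 box, 2 leaf. Nearest: P11.

== RESULT ==
[0, 3, 2, 10, 12, 4, 6, 7, 9]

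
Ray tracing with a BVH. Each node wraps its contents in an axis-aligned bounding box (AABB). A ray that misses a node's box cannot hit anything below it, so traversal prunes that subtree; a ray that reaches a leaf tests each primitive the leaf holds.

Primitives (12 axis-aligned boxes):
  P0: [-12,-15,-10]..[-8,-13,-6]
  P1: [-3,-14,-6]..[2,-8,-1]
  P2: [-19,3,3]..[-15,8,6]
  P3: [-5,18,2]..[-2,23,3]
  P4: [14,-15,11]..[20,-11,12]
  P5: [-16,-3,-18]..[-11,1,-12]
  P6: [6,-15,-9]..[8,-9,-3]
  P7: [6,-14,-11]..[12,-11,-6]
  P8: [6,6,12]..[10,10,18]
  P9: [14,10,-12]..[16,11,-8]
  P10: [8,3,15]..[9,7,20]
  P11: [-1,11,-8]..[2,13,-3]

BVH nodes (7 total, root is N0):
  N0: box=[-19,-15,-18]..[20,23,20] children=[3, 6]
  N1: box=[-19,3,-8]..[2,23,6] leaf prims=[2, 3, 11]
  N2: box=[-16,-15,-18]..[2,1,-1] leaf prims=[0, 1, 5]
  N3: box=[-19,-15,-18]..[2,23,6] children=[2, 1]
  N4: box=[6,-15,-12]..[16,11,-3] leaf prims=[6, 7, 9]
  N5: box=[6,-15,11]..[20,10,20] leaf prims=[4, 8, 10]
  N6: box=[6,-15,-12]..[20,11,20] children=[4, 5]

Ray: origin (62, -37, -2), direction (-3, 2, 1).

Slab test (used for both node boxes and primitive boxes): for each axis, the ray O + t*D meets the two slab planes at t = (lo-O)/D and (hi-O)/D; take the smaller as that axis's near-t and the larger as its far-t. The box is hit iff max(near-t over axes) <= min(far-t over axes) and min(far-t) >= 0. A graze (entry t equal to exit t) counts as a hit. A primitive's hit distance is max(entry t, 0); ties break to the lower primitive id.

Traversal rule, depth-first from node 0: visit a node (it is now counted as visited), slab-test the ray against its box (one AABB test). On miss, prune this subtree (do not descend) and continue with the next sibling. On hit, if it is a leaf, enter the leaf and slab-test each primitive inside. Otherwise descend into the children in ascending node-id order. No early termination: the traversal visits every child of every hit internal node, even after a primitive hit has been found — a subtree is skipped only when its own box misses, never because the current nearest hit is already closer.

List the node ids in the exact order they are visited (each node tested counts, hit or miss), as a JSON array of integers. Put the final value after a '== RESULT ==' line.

Walk:
N0 x:[14,27] y:[11,30] z:[-16,22] -> hit [14,22], descend [3, 6]
  N3 x:[20,27] y:[11,30] z:[-16,8] -> miss, prune
  N6 x:[14,56/3] y:[11,24] z:[-10,22] -> hit [14,56/3], descend [4, 5]
    N4 x:[46/3,56/3] y:[11,24] z:[-10,-1] -> miss, prune
    N5 x:[14,56/3] y:[11,47/2] z:[13,22] -> hit [14,56/3] leaf, test {P4(miss), P8(miss), P10(miss)}

Visited [0, 3, 6, 4, 5]. Tests: 5 box, 1 leaf. Nearest: miss.

== RESULT ==
[0, 3, 6, 4, 5]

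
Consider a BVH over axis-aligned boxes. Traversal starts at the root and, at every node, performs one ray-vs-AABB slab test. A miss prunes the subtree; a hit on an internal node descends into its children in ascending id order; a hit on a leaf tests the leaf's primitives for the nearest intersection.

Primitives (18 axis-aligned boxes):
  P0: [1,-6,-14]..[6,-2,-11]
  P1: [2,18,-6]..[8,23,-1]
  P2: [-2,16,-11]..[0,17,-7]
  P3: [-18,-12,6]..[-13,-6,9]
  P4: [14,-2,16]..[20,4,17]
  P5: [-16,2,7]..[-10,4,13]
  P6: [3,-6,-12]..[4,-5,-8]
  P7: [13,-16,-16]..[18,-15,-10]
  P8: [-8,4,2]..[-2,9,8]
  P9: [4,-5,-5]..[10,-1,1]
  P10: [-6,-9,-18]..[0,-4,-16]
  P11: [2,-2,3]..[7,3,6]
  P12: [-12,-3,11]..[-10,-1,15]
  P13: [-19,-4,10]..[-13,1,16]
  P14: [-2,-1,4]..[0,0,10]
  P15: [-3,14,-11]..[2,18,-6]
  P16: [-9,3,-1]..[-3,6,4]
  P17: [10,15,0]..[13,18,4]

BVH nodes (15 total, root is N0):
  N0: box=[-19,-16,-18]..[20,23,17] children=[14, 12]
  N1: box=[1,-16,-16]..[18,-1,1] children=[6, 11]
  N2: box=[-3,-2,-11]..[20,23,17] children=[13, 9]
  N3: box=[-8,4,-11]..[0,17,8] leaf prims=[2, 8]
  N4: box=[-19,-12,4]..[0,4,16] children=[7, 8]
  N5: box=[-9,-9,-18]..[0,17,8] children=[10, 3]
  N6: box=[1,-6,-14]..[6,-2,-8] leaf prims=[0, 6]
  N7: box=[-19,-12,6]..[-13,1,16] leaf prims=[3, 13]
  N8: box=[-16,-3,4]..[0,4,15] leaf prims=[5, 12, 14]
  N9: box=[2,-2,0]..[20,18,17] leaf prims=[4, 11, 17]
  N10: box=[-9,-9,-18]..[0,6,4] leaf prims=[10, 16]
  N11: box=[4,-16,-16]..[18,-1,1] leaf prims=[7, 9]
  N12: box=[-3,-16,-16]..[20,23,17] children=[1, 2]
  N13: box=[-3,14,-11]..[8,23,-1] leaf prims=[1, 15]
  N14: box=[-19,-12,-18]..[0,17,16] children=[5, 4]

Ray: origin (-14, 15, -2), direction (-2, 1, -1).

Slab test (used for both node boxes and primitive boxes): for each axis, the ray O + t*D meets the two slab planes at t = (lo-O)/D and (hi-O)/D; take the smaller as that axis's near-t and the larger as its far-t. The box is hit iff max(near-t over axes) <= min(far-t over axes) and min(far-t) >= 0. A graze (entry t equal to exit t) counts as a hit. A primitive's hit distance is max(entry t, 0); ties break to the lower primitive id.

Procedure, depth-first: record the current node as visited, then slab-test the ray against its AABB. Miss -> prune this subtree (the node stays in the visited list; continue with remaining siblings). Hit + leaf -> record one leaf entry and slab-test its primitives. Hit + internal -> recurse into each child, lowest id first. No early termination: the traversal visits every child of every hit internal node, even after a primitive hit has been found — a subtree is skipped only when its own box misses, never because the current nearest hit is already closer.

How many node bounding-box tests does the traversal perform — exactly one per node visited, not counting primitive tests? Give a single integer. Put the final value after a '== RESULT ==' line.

Traverse from the root:
N0 x:[-17,5/2] y:[-31,8] z:[-19,16] -> hit [-17,5/2], descend [12, 14]
  N12 x:[-17,-11/2] y:[-31,8] z:[-19,14] -> miss, prune
  N14 x:[-7,5/2] y:[-27,2] z:[-18,16] -> hit [-7,2], descend [4, 5]
    N4 x:[-7,5/2] y:[-27,-11] z:[-18,-6] -> miss, prune
    N5 x:[-7,-5/2] y:[-24,2] z:[-10,16] -> miss, prune

Visited [0, 12, 14, 4, 5]. Tests: 5 box, 0 leaf. Nearest: miss.

== RESULT ==
5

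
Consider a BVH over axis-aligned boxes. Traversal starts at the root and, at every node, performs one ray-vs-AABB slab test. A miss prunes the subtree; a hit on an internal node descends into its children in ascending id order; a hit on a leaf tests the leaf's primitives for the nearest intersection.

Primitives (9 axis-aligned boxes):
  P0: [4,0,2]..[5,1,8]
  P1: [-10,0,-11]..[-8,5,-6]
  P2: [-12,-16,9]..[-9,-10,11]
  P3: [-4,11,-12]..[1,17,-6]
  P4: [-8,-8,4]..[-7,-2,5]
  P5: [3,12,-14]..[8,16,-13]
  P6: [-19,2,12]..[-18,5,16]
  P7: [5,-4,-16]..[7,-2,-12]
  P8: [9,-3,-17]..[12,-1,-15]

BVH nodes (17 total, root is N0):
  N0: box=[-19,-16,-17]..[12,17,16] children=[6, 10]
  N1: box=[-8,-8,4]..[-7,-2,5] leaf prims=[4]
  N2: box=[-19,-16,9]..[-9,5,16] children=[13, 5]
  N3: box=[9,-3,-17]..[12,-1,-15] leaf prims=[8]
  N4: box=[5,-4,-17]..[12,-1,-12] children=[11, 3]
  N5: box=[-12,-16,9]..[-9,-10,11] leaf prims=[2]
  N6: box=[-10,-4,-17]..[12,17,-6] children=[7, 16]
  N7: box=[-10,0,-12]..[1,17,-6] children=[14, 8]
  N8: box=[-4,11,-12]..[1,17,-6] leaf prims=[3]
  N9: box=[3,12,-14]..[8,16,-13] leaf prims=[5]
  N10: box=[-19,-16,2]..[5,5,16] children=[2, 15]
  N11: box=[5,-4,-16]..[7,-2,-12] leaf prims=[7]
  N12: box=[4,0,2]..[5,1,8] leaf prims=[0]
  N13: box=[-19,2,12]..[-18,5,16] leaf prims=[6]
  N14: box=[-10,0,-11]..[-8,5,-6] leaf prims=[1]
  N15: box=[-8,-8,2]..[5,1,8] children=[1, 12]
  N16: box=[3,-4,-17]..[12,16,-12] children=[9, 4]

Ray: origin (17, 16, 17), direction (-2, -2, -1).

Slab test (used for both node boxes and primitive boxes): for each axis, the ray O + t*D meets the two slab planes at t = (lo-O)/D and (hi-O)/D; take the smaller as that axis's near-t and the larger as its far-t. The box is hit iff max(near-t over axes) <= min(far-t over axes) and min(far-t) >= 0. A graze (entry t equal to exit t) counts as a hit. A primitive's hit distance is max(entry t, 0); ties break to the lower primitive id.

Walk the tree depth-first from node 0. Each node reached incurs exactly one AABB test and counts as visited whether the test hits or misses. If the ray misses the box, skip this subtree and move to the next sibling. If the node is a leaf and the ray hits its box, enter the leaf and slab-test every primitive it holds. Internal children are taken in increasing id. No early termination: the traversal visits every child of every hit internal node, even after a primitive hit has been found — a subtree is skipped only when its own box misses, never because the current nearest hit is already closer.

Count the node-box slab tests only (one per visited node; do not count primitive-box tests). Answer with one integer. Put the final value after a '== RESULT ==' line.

Trace the traversal:
N0 x:[5/2,18] y:[-1/2,16] z:[1,34] -> hit [5/2,16], descend [6, 10]
  N6 x:[5/2,27/2] y:[-1/2,10] z:[23,34] -> miss, prune
  N10 x:[6,18] y:[11/2,16] z:[1,15] -> hit [6,15], descend [2, 15]
    N2 x:[13,18] y:[11/2,16] z:[1,8] -> miss, prune
    N15 x:[6,25/2] y:[15/2,12] z:[9,15] -> hit [9,12], descend [1, 12]
      N1 x:[12,25/2] y:[9,12] z:[12,13] -> hit [12,12] leaf, test {P4@t=12}
      N12 x:[6,13/2] y:[15/2,8] z:[9,15] -> miss, prune

7 AABB tests over nodes [0, 6, 10, 2, 15, 1, 12]; 1 leaf entered; closest P4.

== RESULT ==
7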